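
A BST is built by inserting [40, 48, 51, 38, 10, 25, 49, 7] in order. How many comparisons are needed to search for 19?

Search path for 19: 40 -> 38 -> 10 -> 25
Found: False
Comparisons: 4


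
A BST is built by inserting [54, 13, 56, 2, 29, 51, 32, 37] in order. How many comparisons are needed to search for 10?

Search path for 10: 54 -> 13 -> 2
Found: False
Comparisons: 3


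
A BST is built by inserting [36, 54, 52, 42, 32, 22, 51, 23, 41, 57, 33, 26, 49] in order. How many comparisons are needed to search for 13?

Search path for 13: 36 -> 32 -> 22
Found: False
Comparisons: 3


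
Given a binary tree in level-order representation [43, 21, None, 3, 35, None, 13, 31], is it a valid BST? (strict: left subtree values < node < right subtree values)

Level-order array: [43, 21, None, 3, 35, None, 13, 31]
Validate using subtree bounds (lo, hi): at each node, require lo < value < hi,
then recurse left with hi=value and right with lo=value.
Preorder trace (stopping at first violation):
  at node 43 with bounds (-inf, +inf): OK
  at node 21 with bounds (-inf, 43): OK
  at node 3 with bounds (-inf, 21): OK
  at node 13 with bounds (3, 21): OK
  at node 35 with bounds (21, 43): OK
  at node 31 with bounds (21, 35): OK
No violation found at any node.
Result: Valid BST


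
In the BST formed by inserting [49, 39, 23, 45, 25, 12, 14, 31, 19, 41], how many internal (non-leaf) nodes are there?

Tree built from: [49, 39, 23, 45, 25, 12, 14, 31, 19, 41]
Tree (level-order array): [49, 39, None, 23, 45, 12, 25, 41, None, None, 14, None, 31, None, None, None, 19]
Rule: An internal node has at least one child.
Per-node child counts:
  node 49: 1 child(ren)
  node 39: 2 child(ren)
  node 23: 2 child(ren)
  node 12: 1 child(ren)
  node 14: 1 child(ren)
  node 19: 0 child(ren)
  node 25: 1 child(ren)
  node 31: 0 child(ren)
  node 45: 1 child(ren)
  node 41: 0 child(ren)
Matching nodes: [49, 39, 23, 12, 14, 25, 45]
Count of internal (non-leaf) nodes: 7


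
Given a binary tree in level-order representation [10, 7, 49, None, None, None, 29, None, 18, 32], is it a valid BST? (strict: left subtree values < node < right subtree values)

Level-order array: [10, 7, 49, None, None, None, 29, None, 18, 32]
Validate using subtree bounds (lo, hi): at each node, require lo < value < hi,
then recurse left with hi=value and right with lo=value.
Preorder trace (stopping at first violation):
  at node 10 with bounds (-inf, +inf): OK
  at node 7 with bounds (-inf, 10): OK
  at node 49 with bounds (10, +inf): OK
  at node 29 with bounds (49, +inf): VIOLATION
Node 29 violates its bound: not (49 < 29 < +inf).
Result: Not a valid BST


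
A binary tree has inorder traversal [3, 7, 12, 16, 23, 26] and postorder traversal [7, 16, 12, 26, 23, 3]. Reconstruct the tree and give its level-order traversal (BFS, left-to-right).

Inorder:   [3, 7, 12, 16, 23, 26]
Postorder: [7, 16, 12, 26, 23, 3]
Algorithm: postorder visits root last, so walk postorder right-to-left;
each value is the root of the current inorder slice — split it at that
value, recurse on the right subtree first, then the left.
Recursive splits:
  root=3; inorder splits into left=[], right=[7, 12, 16, 23, 26]
  root=23; inorder splits into left=[7, 12, 16], right=[26]
  root=26; inorder splits into left=[], right=[]
  root=12; inorder splits into left=[7], right=[16]
  root=16; inorder splits into left=[], right=[]
  root=7; inorder splits into left=[], right=[]
Reconstructed level-order: [3, 23, 12, 26, 7, 16]


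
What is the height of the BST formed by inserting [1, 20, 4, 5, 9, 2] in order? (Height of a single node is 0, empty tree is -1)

Insertion order: [1, 20, 4, 5, 9, 2]
Tree (level-order array): [1, None, 20, 4, None, 2, 5, None, None, None, 9]
Compute height bottom-up (empty subtree = -1):
  height(2) = 1 + max(-1, -1) = 0
  height(9) = 1 + max(-1, -1) = 0
  height(5) = 1 + max(-1, 0) = 1
  height(4) = 1 + max(0, 1) = 2
  height(20) = 1 + max(2, -1) = 3
  height(1) = 1 + max(-1, 3) = 4
Height = 4


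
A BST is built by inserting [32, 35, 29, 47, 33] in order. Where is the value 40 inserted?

Starting tree (level order): [32, 29, 35, None, None, 33, 47]
Insertion path: 32 -> 35 -> 47
Result: insert 40 as left child of 47
Final tree (level order): [32, 29, 35, None, None, 33, 47, None, None, 40]


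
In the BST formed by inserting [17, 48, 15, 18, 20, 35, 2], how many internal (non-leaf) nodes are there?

Tree built from: [17, 48, 15, 18, 20, 35, 2]
Tree (level-order array): [17, 15, 48, 2, None, 18, None, None, None, None, 20, None, 35]
Rule: An internal node has at least one child.
Per-node child counts:
  node 17: 2 child(ren)
  node 15: 1 child(ren)
  node 2: 0 child(ren)
  node 48: 1 child(ren)
  node 18: 1 child(ren)
  node 20: 1 child(ren)
  node 35: 0 child(ren)
Matching nodes: [17, 15, 48, 18, 20]
Count of internal (non-leaf) nodes: 5


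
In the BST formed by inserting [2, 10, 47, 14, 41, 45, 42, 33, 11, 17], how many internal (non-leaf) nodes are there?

Tree built from: [2, 10, 47, 14, 41, 45, 42, 33, 11, 17]
Tree (level-order array): [2, None, 10, None, 47, 14, None, 11, 41, None, None, 33, 45, 17, None, 42]
Rule: An internal node has at least one child.
Per-node child counts:
  node 2: 1 child(ren)
  node 10: 1 child(ren)
  node 47: 1 child(ren)
  node 14: 2 child(ren)
  node 11: 0 child(ren)
  node 41: 2 child(ren)
  node 33: 1 child(ren)
  node 17: 0 child(ren)
  node 45: 1 child(ren)
  node 42: 0 child(ren)
Matching nodes: [2, 10, 47, 14, 41, 33, 45]
Count of internal (non-leaf) nodes: 7


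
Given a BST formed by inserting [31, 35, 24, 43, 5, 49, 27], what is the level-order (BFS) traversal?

Tree insertion order: [31, 35, 24, 43, 5, 49, 27]
Tree (level-order array): [31, 24, 35, 5, 27, None, 43, None, None, None, None, None, 49]
BFS from the root, enqueuing left then right child of each popped node:
  queue [31] -> pop 31, enqueue [24, 35], visited so far: [31]
  queue [24, 35] -> pop 24, enqueue [5, 27], visited so far: [31, 24]
  queue [35, 5, 27] -> pop 35, enqueue [43], visited so far: [31, 24, 35]
  queue [5, 27, 43] -> pop 5, enqueue [none], visited so far: [31, 24, 35, 5]
  queue [27, 43] -> pop 27, enqueue [none], visited so far: [31, 24, 35, 5, 27]
  queue [43] -> pop 43, enqueue [49], visited so far: [31, 24, 35, 5, 27, 43]
  queue [49] -> pop 49, enqueue [none], visited so far: [31, 24, 35, 5, 27, 43, 49]
Result: [31, 24, 35, 5, 27, 43, 49]


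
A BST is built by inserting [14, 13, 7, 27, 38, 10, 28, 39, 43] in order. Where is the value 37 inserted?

Starting tree (level order): [14, 13, 27, 7, None, None, 38, None, 10, 28, 39, None, None, None, None, None, 43]
Insertion path: 14 -> 27 -> 38 -> 28
Result: insert 37 as right child of 28
Final tree (level order): [14, 13, 27, 7, None, None, 38, None, 10, 28, 39, None, None, None, 37, None, 43]


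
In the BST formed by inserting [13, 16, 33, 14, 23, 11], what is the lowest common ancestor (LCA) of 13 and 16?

Tree insertion order: [13, 16, 33, 14, 23, 11]
Tree (level-order array): [13, 11, 16, None, None, 14, 33, None, None, 23]
In a BST, the LCA of p=13, q=16 is the first node v on the
root-to-leaf path with p <= v <= q (go left if both < v, right if both > v).
Walk from root:
  at 13: 13 <= 13 <= 16, this is the LCA
LCA = 13


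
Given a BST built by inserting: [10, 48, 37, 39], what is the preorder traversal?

Tree insertion order: [10, 48, 37, 39]
Tree (level-order array): [10, None, 48, 37, None, None, 39]
Preorder traversal: [10, 48, 37, 39]


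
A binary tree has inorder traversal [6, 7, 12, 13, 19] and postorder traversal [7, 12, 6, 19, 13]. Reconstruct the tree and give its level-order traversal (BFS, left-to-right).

Inorder:   [6, 7, 12, 13, 19]
Postorder: [7, 12, 6, 19, 13]
Algorithm: postorder visits root last, so walk postorder right-to-left;
each value is the root of the current inorder slice — split it at that
value, recurse on the right subtree first, then the left.
Recursive splits:
  root=13; inorder splits into left=[6, 7, 12], right=[19]
  root=19; inorder splits into left=[], right=[]
  root=6; inorder splits into left=[], right=[7, 12]
  root=12; inorder splits into left=[7], right=[]
  root=7; inorder splits into left=[], right=[]
Reconstructed level-order: [13, 6, 19, 12, 7]


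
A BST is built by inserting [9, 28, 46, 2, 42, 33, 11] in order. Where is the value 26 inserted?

Starting tree (level order): [9, 2, 28, None, None, 11, 46, None, None, 42, None, 33]
Insertion path: 9 -> 28 -> 11
Result: insert 26 as right child of 11
Final tree (level order): [9, 2, 28, None, None, 11, 46, None, 26, 42, None, None, None, 33]


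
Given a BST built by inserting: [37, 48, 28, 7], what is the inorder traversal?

Tree insertion order: [37, 48, 28, 7]
Tree (level-order array): [37, 28, 48, 7]
Inorder traversal: [7, 28, 37, 48]


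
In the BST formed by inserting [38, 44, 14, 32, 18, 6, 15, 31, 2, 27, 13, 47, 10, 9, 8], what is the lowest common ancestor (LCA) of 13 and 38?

Tree insertion order: [38, 44, 14, 32, 18, 6, 15, 31, 2, 27, 13, 47, 10, 9, 8]
Tree (level-order array): [38, 14, 44, 6, 32, None, 47, 2, 13, 18, None, None, None, None, None, 10, None, 15, 31, 9, None, None, None, 27, None, 8]
In a BST, the LCA of p=13, q=38 is the first node v on the
root-to-leaf path with p <= v <= q (go left if both < v, right if both > v).
Walk from root:
  at 38: 13 <= 38 <= 38, this is the LCA
LCA = 38


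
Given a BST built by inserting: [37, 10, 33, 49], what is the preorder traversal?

Tree insertion order: [37, 10, 33, 49]
Tree (level-order array): [37, 10, 49, None, 33]
Preorder traversal: [37, 10, 33, 49]


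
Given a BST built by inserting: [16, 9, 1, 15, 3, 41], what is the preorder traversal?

Tree insertion order: [16, 9, 1, 15, 3, 41]
Tree (level-order array): [16, 9, 41, 1, 15, None, None, None, 3]
Preorder traversal: [16, 9, 1, 3, 15, 41]


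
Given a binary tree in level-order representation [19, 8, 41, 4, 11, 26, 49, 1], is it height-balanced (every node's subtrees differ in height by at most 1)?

Tree (level-order array): [19, 8, 41, 4, 11, 26, 49, 1]
Definition: a tree is height-balanced if, at every node, |h(left) - h(right)| <= 1 (empty subtree has height -1).
Bottom-up per-node check:
  node 1: h_left=-1, h_right=-1, diff=0 [OK], height=0
  node 4: h_left=0, h_right=-1, diff=1 [OK], height=1
  node 11: h_left=-1, h_right=-1, diff=0 [OK], height=0
  node 8: h_left=1, h_right=0, diff=1 [OK], height=2
  node 26: h_left=-1, h_right=-1, diff=0 [OK], height=0
  node 49: h_left=-1, h_right=-1, diff=0 [OK], height=0
  node 41: h_left=0, h_right=0, diff=0 [OK], height=1
  node 19: h_left=2, h_right=1, diff=1 [OK], height=3
All nodes satisfy the balance condition.
Result: Balanced


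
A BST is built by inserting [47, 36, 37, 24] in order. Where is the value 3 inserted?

Starting tree (level order): [47, 36, None, 24, 37]
Insertion path: 47 -> 36 -> 24
Result: insert 3 as left child of 24
Final tree (level order): [47, 36, None, 24, 37, 3]


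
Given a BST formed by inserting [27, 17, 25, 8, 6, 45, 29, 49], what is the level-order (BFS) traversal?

Tree insertion order: [27, 17, 25, 8, 6, 45, 29, 49]
Tree (level-order array): [27, 17, 45, 8, 25, 29, 49, 6]
BFS from the root, enqueuing left then right child of each popped node:
  queue [27] -> pop 27, enqueue [17, 45], visited so far: [27]
  queue [17, 45] -> pop 17, enqueue [8, 25], visited so far: [27, 17]
  queue [45, 8, 25] -> pop 45, enqueue [29, 49], visited so far: [27, 17, 45]
  queue [8, 25, 29, 49] -> pop 8, enqueue [6], visited so far: [27, 17, 45, 8]
  queue [25, 29, 49, 6] -> pop 25, enqueue [none], visited so far: [27, 17, 45, 8, 25]
  queue [29, 49, 6] -> pop 29, enqueue [none], visited so far: [27, 17, 45, 8, 25, 29]
  queue [49, 6] -> pop 49, enqueue [none], visited so far: [27, 17, 45, 8, 25, 29, 49]
  queue [6] -> pop 6, enqueue [none], visited so far: [27, 17, 45, 8, 25, 29, 49, 6]
Result: [27, 17, 45, 8, 25, 29, 49, 6]


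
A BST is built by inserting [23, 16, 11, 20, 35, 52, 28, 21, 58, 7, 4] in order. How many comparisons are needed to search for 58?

Search path for 58: 23 -> 35 -> 52 -> 58
Found: True
Comparisons: 4


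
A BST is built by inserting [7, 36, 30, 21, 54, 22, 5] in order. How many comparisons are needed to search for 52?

Search path for 52: 7 -> 36 -> 54
Found: False
Comparisons: 3


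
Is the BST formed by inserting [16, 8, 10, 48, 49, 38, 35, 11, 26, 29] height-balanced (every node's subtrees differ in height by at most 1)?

Tree (level-order array): [16, 8, 48, None, 10, 38, 49, None, 11, 35, None, None, None, None, None, 26, None, None, 29]
Definition: a tree is height-balanced if, at every node, |h(left) - h(right)| <= 1 (empty subtree has height -1).
Bottom-up per-node check:
  node 11: h_left=-1, h_right=-1, diff=0 [OK], height=0
  node 10: h_left=-1, h_right=0, diff=1 [OK], height=1
  node 8: h_left=-1, h_right=1, diff=2 [FAIL (|-1-1|=2 > 1)], height=2
  node 29: h_left=-1, h_right=-1, diff=0 [OK], height=0
  node 26: h_left=-1, h_right=0, diff=1 [OK], height=1
  node 35: h_left=1, h_right=-1, diff=2 [FAIL (|1--1|=2 > 1)], height=2
  node 38: h_left=2, h_right=-1, diff=3 [FAIL (|2--1|=3 > 1)], height=3
  node 49: h_left=-1, h_right=-1, diff=0 [OK], height=0
  node 48: h_left=3, h_right=0, diff=3 [FAIL (|3-0|=3 > 1)], height=4
  node 16: h_left=2, h_right=4, diff=2 [FAIL (|2-4|=2 > 1)], height=5
Node 8 violates the condition: |-1 - 1| = 2 > 1.
Result: Not balanced


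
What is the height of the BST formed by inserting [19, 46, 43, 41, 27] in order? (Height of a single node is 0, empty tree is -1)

Insertion order: [19, 46, 43, 41, 27]
Tree (level-order array): [19, None, 46, 43, None, 41, None, 27]
Compute height bottom-up (empty subtree = -1):
  height(27) = 1 + max(-1, -1) = 0
  height(41) = 1 + max(0, -1) = 1
  height(43) = 1 + max(1, -1) = 2
  height(46) = 1 + max(2, -1) = 3
  height(19) = 1 + max(-1, 3) = 4
Height = 4


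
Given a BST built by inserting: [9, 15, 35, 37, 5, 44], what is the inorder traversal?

Tree insertion order: [9, 15, 35, 37, 5, 44]
Tree (level-order array): [9, 5, 15, None, None, None, 35, None, 37, None, 44]
Inorder traversal: [5, 9, 15, 35, 37, 44]


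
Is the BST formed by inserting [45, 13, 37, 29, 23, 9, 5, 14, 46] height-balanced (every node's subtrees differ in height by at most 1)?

Tree (level-order array): [45, 13, 46, 9, 37, None, None, 5, None, 29, None, None, None, 23, None, 14]
Definition: a tree is height-balanced if, at every node, |h(left) - h(right)| <= 1 (empty subtree has height -1).
Bottom-up per-node check:
  node 5: h_left=-1, h_right=-1, diff=0 [OK], height=0
  node 9: h_left=0, h_right=-1, diff=1 [OK], height=1
  node 14: h_left=-1, h_right=-1, diff=0 [OK], height=0
  node 23: h_left=0, h_right=-1, diff=1 [OK], height=1
  node 29: h_left=1, h_right=-1, diff=2 [FAIL (|1--1|=2 > 1)], height=2
  node 37: h_left=2, h_right=-1, diff=3 [FAIL (|2--1|=3 > 1)], height=3
  node 13: h_left=1, h_right=3, diff=2 [FAIL (|1-3|=2 > 1)], height=4
  node 46: h_left=-1, h_right=-1, diff=0 [OK], height=0
  node 45: h_left=4, h_right=0, diff=4 [FAIL (|4-0|=4 > 1)], height=5
Node 29 violates the condition: |1 - -1| = 2 > 1.
Result: Not balanced


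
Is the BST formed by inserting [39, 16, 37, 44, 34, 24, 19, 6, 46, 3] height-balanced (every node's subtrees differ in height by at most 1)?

Tree (level-order array): [39, 16, 44, 6, 37, None, 46, 3, None, 34, None, None, None, None, None, 24, None, 19]
Definition: a tree is height-balanced if, at every node, |h(left) - h(right)| <= 1 (empty subtree has height -1).
Bottom-up per-node check:
  node 3: h_left=-1, h_right=-1, diff=0 [OK], height=0
  node 6: h_left=0, h_right=-1, diff=1 [OK], height=1
  node 19: h_left=-1, h_right=-1, diff=0 [OK], height=0
  node 24: h_left=0, h_right=-1, diff=1 [OK], height=1
  node 34: h_left=1, h_right=-1, diff=2 [FAIL (|1--1|=2 > 1)], height=2
  node 37: h_left=2, h_right=-1, diff=3 [FAIL (|2--1|=3 > 1)], height=3
  node 16: h_left=1, h_right=3, diff=2 [FAIL (|1-3|=2 > 1)], height=4
  node 46: h_left=-1, h_right=-1, diff=0 [OK], height=0
  node 44: h_left=-1, h_right=0, diff=1 [OK], height=1
  node 39: h_left=4, h_right=1, diff=3 [FAIL (|4-1|=3 > 1)], height=5
Node 34 violates the condition: |1 - -1| = 2 > 1.
Result: Not balanced


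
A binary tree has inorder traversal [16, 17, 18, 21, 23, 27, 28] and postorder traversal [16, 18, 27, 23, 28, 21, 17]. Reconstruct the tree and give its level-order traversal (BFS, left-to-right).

Inorder:   [16, 17, 18, 21, 23, 27, 28]
Postorder: [16, 18, 27, 23, 28, 21, 17]
Algorithm: postorder visits root last, so walk postorder right-to-left;
each value is the root of the current inorder slice — split it at that
value, recurse on the right subtree first, then the left.
Recursive splits:
  root=17; inorder splits into left=[16], right=[18, 21, 23, 27, 28]
  root=21; inorder splits into left=[18], right=[23, 27, 28]
  root=28; inorder splits into left=[23, 27], right=[]
  root=23; inorder splits into left=[], right=[27]
  root=27; inorder splits into left=[], right=[]
  root=18; inorder splits into left=[], right=[]
  root=16; inorder splits into left=[], right=[]
Reconstructed level-order: [17, 16, 21, 18, 28, 23, 27]


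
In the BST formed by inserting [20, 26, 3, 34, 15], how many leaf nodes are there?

Tree built from: [20, 26, 3, 34, 15]
Tree (level-order array): [20, 3, 26, None, 15, None, 34]
Rule: A leaf has 0 children.
Per-node child counts:
  node 20: 2 child(ren)
  node 3: 1 child(ren)
  node 15: 0 child(ren)
  node 26: 1 child(ren)
  node 34: 0 child(ren)
Matching nodes: [15, 34]
Count of leaf nodes: 2


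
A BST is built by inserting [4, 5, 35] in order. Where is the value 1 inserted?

Starting tree (level order): [4, None, 5, None, 35]
Insertion path: 4
Result: insert 1 as left child of 4
Final tree (level order): [4, 1, 5, None, None, None, 35]


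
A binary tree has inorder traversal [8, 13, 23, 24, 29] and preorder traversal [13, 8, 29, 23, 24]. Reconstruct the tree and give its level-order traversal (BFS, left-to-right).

Inorder:  [8, 13, 23, 24, 29]
Preorder: [13, 8, 29, 23, 24]
Algorithm: preorder visits root first, so consume preorder in order;
for each root, split the current inorder slice at that value into
left-subtree inorder and right-subtree inorder, then recurse.
Recursive splits:
  root=13; inorder splits into left=[8], right=[23, 24, 29]
  root=8; inorder splits into left=[], right=[]
  root=29; inorder splits into left=[23, 24], right=[]
  root=23; inorder splits into left=[], right=[24]
  root=24; inorder splits into left=[], right=[]
Reconstructed level-order: [13, 8, 29, 23, 24]


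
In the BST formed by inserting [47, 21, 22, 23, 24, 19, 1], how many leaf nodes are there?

Tree built from: [47, 21, 22, 23, 24, 19, 1]
Tree (level-order array): [47, 21, None, 19, 22, 1, None, None, 23, None, None, None, 24]
Rule: A leaf has 0 children.
Per-node child counts:
  node 47: 1 child(ren)
  node 21: 2 child(ren)
  node 19: 1 child(ren)
  node 1: 0 child(ren)
  node 22: 1 child(ren)
  node 23: 1 child(ren)
  node 24: 0 child(ren)
Matching nodes: [1, 24]
Count of leaf nodes: 2


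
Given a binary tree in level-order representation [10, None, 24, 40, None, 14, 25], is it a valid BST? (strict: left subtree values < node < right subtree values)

Level-order array: [10, None, 24, 40, None, 14, 25]
Validate using subtree bounds (lo, hi): at each node, require lo < value < hi,
then recurse left with hi=value and right with lo=value.
Preorder trace (stopping at first violation):
  at node 10 with bounds (-inf, +inf): OK
  at node 24 with bounds (10, +inf): OK
  at node 40 with bounds (10, 24): VIOLATION
Node 40 violates its bound: not (10 < 40 < 24).
Result: Not a valid BST


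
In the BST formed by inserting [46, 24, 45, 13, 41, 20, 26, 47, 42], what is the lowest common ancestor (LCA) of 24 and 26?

Tree insertion order: [46, 24, 45, 13, 41, 20, 26, 47, 42]
Tree (level-order array): [46, 24, 47, 13, 45, None, None, None, 20, 41, None, None, None, 26, 42]
In a BST, the LCA of p=24, q=26 is the first node v on the
root-to-leaf path with p <= v <= q (go left if both < v, right if both > v).
Walk from root:
  at 46: both 24 and 26 < 46, go left
  at 24: 24 <= 24 <= 26, this is the LCA
LCA = 24


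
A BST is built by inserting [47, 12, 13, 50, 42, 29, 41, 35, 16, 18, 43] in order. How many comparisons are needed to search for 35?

Search path for 35: 47 -> 12 -> 13 -> 42 -> 29 -> 41 -> 35
Found: True
Comparisons: 7


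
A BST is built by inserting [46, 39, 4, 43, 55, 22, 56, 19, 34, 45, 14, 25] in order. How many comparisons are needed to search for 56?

Search path for 56: 46 -> 55 -> 56
Found: True
Comparisons: 3


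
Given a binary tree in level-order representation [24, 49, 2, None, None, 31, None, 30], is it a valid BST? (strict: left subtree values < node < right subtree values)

Level-order array: [24, 49, 2, None, None, 31, None, 30]
Validate using subtree bounds (lo, hi): at each node, require lo < value < hi,
then recurse left with hi=value and right with lo=value.
Preorder trace (stopping at first violation):
  at node 24 with bounds (-inf, +inf): OK
  at node 49 with bounds (-inf, 24): VIOLATION
Node 49 violates its bound: not (-inf < 49 < 24).
Result: Not a valid BST


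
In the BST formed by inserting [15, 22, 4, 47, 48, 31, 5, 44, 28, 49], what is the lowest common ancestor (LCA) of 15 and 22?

Tree insertion order: [15, 22, 4, 47, 48, 31, 5, 44, 28, 49]
Tree (level-order array): [15, 4, 22, None, 5, None, 47, None, None, 31, 48, 28, 44, None, 49]
In a BST, the LCA of p=15, q=22 is the first node v on the
root-to-leaf path with p <= v <= q (go left if both < v, right if both > v).
Walk from root:
  at 15: 15 <= 15 <= 22, this is the LCA
LCA = 15


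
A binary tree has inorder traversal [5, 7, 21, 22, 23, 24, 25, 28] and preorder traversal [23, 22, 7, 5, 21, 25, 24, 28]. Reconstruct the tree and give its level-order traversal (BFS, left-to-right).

Inorder:  [5, 7, 21, 22, 23, 24, 25, 28]
Preorder: [23, 22, 7, 5, 21, 25, 24, 28]
Algorithm: preorder visits root first, so consume preorder in order;
for each root, split the current inorder slice at that value into
left-subtree inorder and right-subtree inorder, then recurse.
Recursive splits:
  root=23; inorder splits into left=[5, 7, 21, 22], right=[24, 25, 28]
  root=22; inorder splits into left=[5, 7, 21], right=[]
  root=7; inorder splits into left=[5], right=[21]
  root=5; inorder splits into left=[], right=[]
  root=21; inorder splits into left=[], right=[]
  root=25; inorder splits into left=[24], right=[28]
  root=24; inorder splits into left=[], right=[]
  root=28; inorder splits into left=[], right=[]
Reconstructed level-order: [23, 22, 25, 7, 24, 28, 5, 21]


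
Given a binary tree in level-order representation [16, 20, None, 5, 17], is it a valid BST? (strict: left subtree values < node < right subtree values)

Level-order array: [16, 20, None, 5, 17]
Validate using subtree bounds (lo, hi): at each node, require lo < value < hi,
then recurse left with hi=value and right with lo=value.
Preorder trace (stopping at first violation):
  at node 16 with bounds (-inf, +inf): OK
  at node 20 with bounds (-inf, 16): VIOLATION
Node 20 violates its bound: not (-inf < 20 < 16).
Result: Not a valid BST


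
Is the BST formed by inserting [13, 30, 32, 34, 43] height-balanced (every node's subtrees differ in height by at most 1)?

Tree (level-order array): [13, None, 30, None, 32, None, 34, None, 43]
Definition: a tree is height-balanced if, at every node, |h(left) - h(right)| <= 1 (empty subtree has height -1).
Bottom-up per-node check:
  node 43: h_left=-1, h_right=-1, diff=0 [OK], height=0
  node 34: h_left=-1, h_right=0, diff=1 [OK], height=1
  node 32: h_left=-1, h_right=1, diff=2 [FAIL (|-1-1|=2 > 1)], height=2
  node 30: h_left=-1, h_right=2, diff=3 [FAIL (|-1-2|=3 > 1)], height=3
  node 13: h_left=-1, h_right=3, diff=4 [FAIL (|-1-3|=4 > 1)], height=4
Node 32 violates the condition: |-1 - 1| = 2 > 1.
Result: Not balanced


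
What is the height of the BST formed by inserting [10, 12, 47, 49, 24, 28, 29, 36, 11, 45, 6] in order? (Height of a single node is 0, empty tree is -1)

Insertion order: [10, 12, 47, 49, 24, 28, 29, 36, 11, 45, 6]
Tree (level-order array): [10, 6, 12, None, None, 11, 47, None, None, 24, 49, None, 28, None, None, None, 29, None, 36, None, 45]
Compute height bottom-up (empty subtree = -1):
  height(6) = 1 + max(-1, -1) = 0
  height(11) = 1 + max(-1, -1) = 0
  height(45) = 1 + max(-1, -1) = 0
  height(36) = 1 + max(-1, 0) = 1
  height(29) = 1 + max(-1, 1) = 2
  height(28) = 1 + max(-1, 2) = 3
  height(24) = 1 + max(-1, 3) = 4
  height(49) = 1 + max(-1, -1) = 0
  height(47) = 1 + max(4, 0) = 5
  height(12) = 1 + max(0, 5) = 6
  height(10) = 1 + max(0, 6) = 7
Height = 7


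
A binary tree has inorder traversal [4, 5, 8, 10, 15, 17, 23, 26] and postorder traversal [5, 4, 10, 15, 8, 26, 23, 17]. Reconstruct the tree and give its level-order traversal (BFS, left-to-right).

Inorder:   [4, 5, 8, 10, 15, 17, 23, 26]
Postorder: [5, 4, 10, 15, 8, 26, 23, 17]
Algorithm: postorder visits root last, so walk postorder right-to-left;
each value is the root of the current inorder slice — split it at that
value, recurse on the right subtree first, then the left.
Recursive splits:
  root=17; inorder splits into left=[4, 5, 8, 10, 15], right=[23, 26]
  root=23; inorder splits into left=[], right=[26]
  root=26; inorder splits into left=[], right=[]
  root=8; inorder splits into left=[4, 5], right=[10, 15]
  root=15; inorder splits into left=[10], right=[]
  root=10; inorder splits into left=[], right=[]
  root=4; inorder splits into left=[], right=[5]
  root=5; inorder splits into left=[], right=[]
Reconstructed level-order: [17, 8, 23, 4, 15, 26, 5, 10]


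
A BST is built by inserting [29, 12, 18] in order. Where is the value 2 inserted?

Starting tree (level order): [29, 12, None, None, 18]
Insertion path: 29 -> 12
Result: insert 2 as left child of 12
Final tree (level order): [29, 12, None, 2, 18]


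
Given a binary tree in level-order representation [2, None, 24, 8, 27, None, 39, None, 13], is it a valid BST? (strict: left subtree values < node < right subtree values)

Level-order array: [2, None, 24, 8, 27, None, 39, None, 13]
Validate using subtree bounds (lo, hi): at each node, require lo < value < hi,
then recurse left with hi=value and right with lo=value.
Preorder trace (stopping at first violation):
  at node 2 with bounds (-inf, +inf): OK
  at node 24 with bounds (2, +inf): OK
  at node 8 with bounds (2, 24): OK
  at node 39 with bounds (8, 24): VIOLATION
Node 39 violates its bound: not (8 < 39 < 24).
Result: Not a valid BST


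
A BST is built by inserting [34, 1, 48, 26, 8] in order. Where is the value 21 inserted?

Starting tree (level order): [34, 1, 48, None, 26, None, None, 8]
Insertion path: 34 -> 1 -> 26 -> 8
Result: insert 21 as right child of 8
Final tree (level order): [34, 1, 48, None, 26, None, None, 8, None, None, 21]


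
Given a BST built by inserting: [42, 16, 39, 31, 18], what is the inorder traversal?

Tree insertion order: [42, 16, 39, 31, 18]
Tree (level-order array): [42, 16, None, None, 39, 31, None, 18]
Inorder traversal: [16, 18, 31, 39, 42]


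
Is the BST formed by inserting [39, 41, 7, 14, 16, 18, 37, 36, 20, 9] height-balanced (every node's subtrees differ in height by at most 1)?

Tree (level-order array): [39, 7, 41, None, 14, None, None, 9, 16, None, None, None, 18, None, 37, 36, None, 20]
Definition: a tree is height-balanced if, at every node, |h(left) - h(right)| <= 1 (empty subtree has height -1).
Bottom-up per-node check:
  node 9: h_left=-1, h_right=-1, diff=0 [OK], height=0
  node 20: h_left=-1, h_right=-1, diff=0 [OK], height=0
  node 36: h_left=0, h_right=-1, diff=1 [OK], height=1
  node 37: h_left=1, h_right=-1, diff=2 [FAIL (|1--1|=2 > 1)], height=2
  node 18: h_left=-1, h_right=2, diff=3 [FAIL (|-1-2|=3 > 1)], height=3
  node 16: h_left=-1, h_right=3, diff=4 [FAIL (|-1-3|=4 > 1)], height=4
  node 14: h_left=0, h_right=4, diff=4 [FAIL (|0-4|=4 > 1)], height=5
  node 7: h_left=-1, h_right=5, diff=6 [FAIL (|-1-5|=6 > 1)], height=6
  node 41: h_left=-1, h_right=-1, diff=0 [OK], height=0
  node 39: h_left=6, h_right=0, diff=6 [FAIL (|6-0|=6 > 1)], height=7
Node 37 violates the condition: |1 - -1| = 2 > 1.
Result: Not balanced


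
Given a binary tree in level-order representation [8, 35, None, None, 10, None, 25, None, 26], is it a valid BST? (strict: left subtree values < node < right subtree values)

Level-order array: [8, 35, None, None, 10, None, 25, None, 26]
Validate using subtree bounds (lo, hi): at each node, require lo < value < hi,
then recurse left with hi=value and right with lo=value.
Preorder trace (stopping at first violation):
  at node 8 with bounds (-inf, +inf): OK
  at node 35 with bounds (-inf, 8): VIOLATION
Node 35 violates its bound: not (-inf < 35 < 8).
Result: Not a valid BST


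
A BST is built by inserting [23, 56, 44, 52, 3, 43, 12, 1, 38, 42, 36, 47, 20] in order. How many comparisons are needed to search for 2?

Search path for 2: 23 -> 3 -> 1
Found: False
Comparisons: 3


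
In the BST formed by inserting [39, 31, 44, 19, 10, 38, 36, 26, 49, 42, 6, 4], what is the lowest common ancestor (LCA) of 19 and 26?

Tree insertion order: [39, 31, 44, 19, 10, 38, 36, 26, 49, 42, 6, 4]
Tree (level-order array): [39, 31, 44, 19, 38, 42, 49, 10, 26, 36, None, None, None, None, None, 6, None, None, None, None, None, 4]
In a BST, the LCA of p=19, q=26 is the first node v on the
root-to-leaf path with p <= v <= q (go left if both < v, right if both > v).
Walk from root:
  at 39: both 19 and 26 < 39, go left
  at 31: both 19 and 26 < 31, go left
  at 19: 19 <= 19 <= 26, this is the LCA
LCA = 19


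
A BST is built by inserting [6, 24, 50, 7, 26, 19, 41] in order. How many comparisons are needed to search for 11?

Search path for 11: 6 -> 24 -> 7 -> 19
Found: False
Comparisons: 4


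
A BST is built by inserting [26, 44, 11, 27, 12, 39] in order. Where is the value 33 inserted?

Starting tree (level order): [26, 11, 44, None, 12, 27, None, None, None, None, 39]
Insertion path: 26 -> 44 -> 27 -> 39
Result: insert 33 as left child of 39
Final tree (level order): [26, 11, 44, None, 12, 27, None, None, None, None, 39, 33]


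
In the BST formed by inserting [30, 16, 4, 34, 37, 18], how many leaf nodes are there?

Tree built from: [30, 16, 4, 34, 37, 18]
Tree (level-order array): [30, 16, 34, 4, 18, None, 37]
Rule: A leaf has 0 children.
Per-node child counts:
  node 30: 2 child(ren)
  node 16: 2 child(ren)
  node 4: 0 child(ren)
  node 18: 0 child(ren)
  node 34: 1 child(ren)
  node 37: 0 child(ren)
Matching nodes: [4, 18, 37]
Count of leaf nodes: 3


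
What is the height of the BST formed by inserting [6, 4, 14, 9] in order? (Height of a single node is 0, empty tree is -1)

Insertion order: [6, 4, 14, 9]
Tree (level-order array): [6, 4, 14, None, None, 9]
Compute height bottom-up (empty subtree = -1):
  height(4) = 1 + max(-1, -1) = 0
  height(9) = 1 + max(-1, -1) = 0
  height(14) = 1 + max(0, -1) = 1
  height(6) = 1 + max(0, 1) = 2
Height = 2


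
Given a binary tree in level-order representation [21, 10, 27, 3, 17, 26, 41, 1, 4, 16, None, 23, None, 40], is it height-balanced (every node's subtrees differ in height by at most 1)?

Tree (level-order array): [21, 10, 27, 3, 17, 26, 41, 1, 4, 16, None, 23, None, 40]
Definition: a tree is height-balanced if, at every node, |h(left) - h(right)| <= 1 (empty subtree has height -1).
Bottom-up per-node check:
  node 1: h_left=-1, h_right=-1, diff=0 [OK], height=0
  node 4: h_left=-1, h_right=-1, diff=0 [OK], height=0
  node 3: h_left=0, h_right=0, diff=0 [OK], height=1
  node 16: h_left=-1, h_right=-1, diff=0 [OK], height=0
  node 17: h_left=0, h_right=-1, diff=1 [OK], height=1
  node 10: h_left=1, h_right=1, diff=0 [OK], height=2
  node 23: h_left=-1, h_right=-1, diff=0 [OK], height=0
  node 26: h_left=0, h_right=-1, diff=1 [OK], height=1
  node 40: h_left=-1, h_right=-1, diff=0 [OK], height=0
  node 41: h_left=0, h_right=-1, diff=1 [OK], height=1
  node 27: h_left=1, h_right=1, diff=0 [OK], height=2
  node 21: h_left=2, h_right=2, diff=0 [OK], height=3
All nodes satisfy the balance condition.
Result: Balanced


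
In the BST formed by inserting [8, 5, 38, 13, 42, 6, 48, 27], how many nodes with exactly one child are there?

Tree built from: [8, 5, 38, 13, 42, 6, 48, 27]
Tree (level-order array): [8, 5, 38, None, 6, 13, 42, None, None, None, 27, None, 48]
Rule: These are nodes with exactly 1 non-null child.
Per-node child counts:
  node 8: 2 child(ren)
  node 5: 1 child(ren)
  node 6: 0 child(ren)
  node 38: 2 child(ren)
  node 13: 1 child(ren)
  node 27: 0 child(ren)
  node 42: 1 child(ren)
  node 48: 0 child(ren)
Matching nodes: [5, 13, 42]
Count of nodes with exactly one child: 3


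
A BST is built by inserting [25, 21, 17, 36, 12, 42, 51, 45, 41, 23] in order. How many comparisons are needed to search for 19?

Search path for 19: 25 -> 21 -> 17
Found: False
Comparisons: 3


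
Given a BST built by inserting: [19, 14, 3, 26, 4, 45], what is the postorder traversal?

Tree insertion order: [19, 14, 3, 26, 4, 45]
Tree (level-order array): [19, 14, 26, 3, None, None, 45, None, 4]
Postorder traversal: [4, 3, 14, 45, 26, 19]


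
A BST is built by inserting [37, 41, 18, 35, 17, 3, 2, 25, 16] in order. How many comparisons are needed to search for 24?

Search path for 24: 37 -> 18 -> 35 -> 25
Found: False
Comparisons: 4


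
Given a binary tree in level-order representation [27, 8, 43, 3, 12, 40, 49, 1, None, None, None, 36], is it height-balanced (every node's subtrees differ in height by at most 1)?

Tree (level-order array): [27, 8, 43, 3, 12, 40, 49, 1, None, None, None, 36]
Definition: a tree is height-balanced if, at every node, |h(left) - h(right)| <= 1 (empty subtree has height -1).
Bottom-up per-node check:
  node 1: h_left=-1, h_right=-1, diff=0 [OK], height=0
  node 3: h_left=0, h_right=-1, diff=1 [OK], height=1
  node 12: h_left=-1, h_right=-1, diff=0 [OK], height=0
  node 8: h_left=1, h_right=0, diff=1 [OK], height=2
  node 36: h_left=-1, h_right=-1, diff=0 [OK], height=0
  node 40: h_left=0, h_right=-1, diff=1 [OK], height=1
  node 49: h_left=-1, h_right=-1, diff=0 [OK], height=0
  node 43: h_left=1, h_right=0, diff=1 [OK], height=2
  node 27: h_left=2, h_right=2, diff=0 [OK], height=3
All nodes satisfy the balance condition.
Result: Balanced


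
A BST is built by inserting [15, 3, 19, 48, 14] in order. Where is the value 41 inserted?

Starting tree (level order): [15, 3, 19, None, 14, None, 48]
Insertion path: 15 -> 19 -> 48
Result: insert 41 as left child of 48
Final tree (level order): [15, 3, 19, None, 14, None, 48, None, None, 41]


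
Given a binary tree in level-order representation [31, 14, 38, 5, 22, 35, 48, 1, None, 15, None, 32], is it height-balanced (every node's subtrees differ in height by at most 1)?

Tree (level-order array): [31, 14, 38, 5, 22, 35, 48, 1, None, 15, None, 32]
Definition: a tree is height-balanced if, at every node, |h(left) - h(right)| <= 1 (empty subtree has height -1).
Bottom-up per-node check:
  node 1: h_left=-1, h_right=-1, diff=0 [OK], height=0
  node 5: h_left=0, h_right=-1, diff=1 [OK], height=1
  node 15: h_left=-1, h_right=-1, diff=0 [OK], height=0
  node 22: h_left=0, h_right=-1, diff=1 [OK], height=1
  node 14: h_left=1, h_right=1, diff=0 [OK], height=2
  node 32: h_left=-1, h_right=-1, diff=0 [OK], height=0
  node 35: h_left=0, h_right=-1, diff=1 [OK], height=1
  node 48: h_left=-1, h_right=-1, diff=0 [OK], height=0
  node 38: h_left=1, h_right=0, diff=1 [OK], height=2
  node 31: h_left=2, h_right=2, diff=0 [OK], height=3
All nodes satisfy the balance condition.
Result: Balanced


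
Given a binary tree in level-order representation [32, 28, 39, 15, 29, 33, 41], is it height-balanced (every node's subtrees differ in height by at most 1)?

Tree (level-order array): [32, 28, 39, 15, 29, 33, 41]
Definition: a tree is height-balanced if, at every node, |h(left) - h(right)| <= 1 (empty subtree has height -1).
Bottom-up per-node check:
  node 15: h_left=-1, h_right=-1, diff=0 [OK], height=0
  node 29: h_left=-1, h_right=-1, diff=0 [OK], height=0
  node 28: h_left=0, h_right=0, diff=0 [OK], height=1
  node 33: h_left=-1, h_right=-1, diff=0 [OK], height=0
  node 41: h_left=-1, h_right=-1, diff=0 [OK], height=0
  node 39: h_left=0, h_right=0, diff=0 [OK], height=1
  node 32: h_left=1, h_right=1, diff=0 [OK], height=2
All nodes satisfy the balance condition.
Result: Balanced


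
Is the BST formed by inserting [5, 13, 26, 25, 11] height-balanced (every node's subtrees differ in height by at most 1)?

Tree (level-order array): [5, None, 13, 11, 26, None, None, 25]
Definition: a tree is height-balanced if, at every node, |h(left) - h(right)| <= 1 (empty subtree has height -1).
Bottom-up per-node check:
  node 11: h_left=-1, h_right=-1, diff=0 [OK], height=0
  node 25: h_left=-1, h_right=-1, diff=0 [OK], height=0
  node 26: h_left=0, h_right=-1, diff=1 [OK], height=1
  node 13: h_left=0, h_right=1, diff=1 [OK], height=2
  node 5: h_left=-1, h_right=2, diff=3 [FAIL (|-1-2|=3 > 1)], height=3
Node 5 violates the condition: |-1 - 2| = 3 > 1.
Result: Not balanced


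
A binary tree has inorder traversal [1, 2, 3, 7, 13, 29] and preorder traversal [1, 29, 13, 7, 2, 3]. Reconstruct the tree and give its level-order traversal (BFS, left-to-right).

Inorder:  [1, 2, 3, 7, 13, 29]
Preorder: [1, 29, 13, 7, 2, 3]
Algorithm: preorder visits root first, so consume preorder in order;
for each root, split the current inorder slice at that value into
left-subtree inorder and right-subtree inorder, then recurse.
Recursive splits:
  root=1; inorder splits into left=[], right=[2, 3, 7, 13, 29]
  root=29; inorder splits into left=[2, 3, 7, 13], right=[]
  root=13; inorder splits into left=[2, 3, 7], right=[]
  root=7; inorder splits into left=[2, 3], right=[]
  root=2; inorder splits into left=[], right=[3]
  root=3; inorder splits into left=[], right=[]
Reconstructed level-order: [1, 29, 13, 7, 2, 3]


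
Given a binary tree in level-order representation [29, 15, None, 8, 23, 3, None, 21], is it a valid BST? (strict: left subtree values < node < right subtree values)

Level-order array: [29, 15, None, 8, 23, 3, None, 21]
Validate using subtree bounds (lo, hi): at each node, require lo < value < hi,
then recurse left with hi=value and right with lo=value.
Preorder trace (stopping at first violation):
  at node 29 with bounds (-inf, +inf): OK
  at node 15 with bounds (-inf, 29): OK
  at node 8 with bounds (-inf, 15): OK
  at node 3 with bounds (-inf, 8): OK
  at node 23 with bounds (15, 29): OK
  at node 21 with bounds (15, 23): OK
No violation found at any node.
Result: Valid BST


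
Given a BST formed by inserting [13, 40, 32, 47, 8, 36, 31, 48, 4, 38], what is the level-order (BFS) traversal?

Tree insertion order: [13, 40, 32, 47, 8, 36, 31, 48, 4, 38]
Tree (level-order array): [13, 8, 40, 4, None, 32, 47, None, None, 31, 36, None, 48, None, None, None, 38]
BFS from the root, enqueuing left then right child of each popped node:
  queue [13] -> pop 13, enqueue [8, 40], visited so far: [13]
  queue [8, 40] -> pop 8, enqueue [4], visited so far: [13, 8]
  queue [40, 4] -> pop 40, enqueue [32, 47], visited so far: [13, 8, 40]
  queue [4, 32, 47] -> pop 4, enqueue [none], visited so far: [13, 8, 40, 4]
  queue [32, 47] -> pop 32, enqueue [31, 36], visited so far: [13, 8, 40, 4, 32]
  queue [47, 31, 36] -> pop 47, enqueue [48], visited so far: [13, 8, 40, 4, 32, 47]
  queue [31, 36, 48] -> pop 31, enqueue [none], visited so far: [13, 8, 40, 4, 32, 47, 31]
  queue [36, 48] -> pop 36, enqueue [38], visited so far: [13, 8, 40, 4, 32, 47, 31, 36]
  queue [48, 38] -> pop 48, enqueue [none], visited so far: [13, 8, 40, 4, 32, 47, 31, 36, 48]
  queue [38] -> pop 38, enqueue [none], visited so far: [13, 8, 40, 4, 32, 47, 31, 36, 48, 38]
Result: [13, 8, 40, 4, 32, 47, 31, 36, 48, 38]
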